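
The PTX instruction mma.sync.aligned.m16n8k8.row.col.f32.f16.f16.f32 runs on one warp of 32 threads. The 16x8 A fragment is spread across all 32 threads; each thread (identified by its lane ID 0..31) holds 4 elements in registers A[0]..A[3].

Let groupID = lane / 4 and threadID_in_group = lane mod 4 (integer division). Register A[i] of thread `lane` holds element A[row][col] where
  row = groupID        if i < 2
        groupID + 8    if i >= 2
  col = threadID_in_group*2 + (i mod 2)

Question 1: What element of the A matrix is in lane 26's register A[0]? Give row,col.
lane 26: g=6 (26/4), t=2 (26%4)
i=0: r=6+0=6, c=2*2+0=4

6,4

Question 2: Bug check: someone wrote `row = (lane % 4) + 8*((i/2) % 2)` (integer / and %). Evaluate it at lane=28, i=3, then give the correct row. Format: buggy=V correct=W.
buggy=8 correct=15

`(lane % 4) + 8*((i/2) % 2)`[28,3]→8
lane 28→28/4=7, 28 mod 4=0
i=3  r:7+8→15  c:2·0+1→1
row: 8 vs 15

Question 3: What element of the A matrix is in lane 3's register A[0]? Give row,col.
0,6

3: grp=0,tig=3
[0] (0+0,3*2+0) = (0,6)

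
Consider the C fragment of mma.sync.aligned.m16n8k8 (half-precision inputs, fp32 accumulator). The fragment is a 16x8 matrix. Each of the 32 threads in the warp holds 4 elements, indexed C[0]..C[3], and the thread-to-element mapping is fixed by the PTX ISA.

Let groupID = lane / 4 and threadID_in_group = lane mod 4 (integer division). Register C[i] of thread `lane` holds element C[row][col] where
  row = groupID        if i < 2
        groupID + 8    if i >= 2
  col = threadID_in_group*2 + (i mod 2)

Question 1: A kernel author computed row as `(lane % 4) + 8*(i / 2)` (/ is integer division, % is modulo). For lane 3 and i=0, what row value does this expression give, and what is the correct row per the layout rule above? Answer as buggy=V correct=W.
buggy=3 correct=0

`(lane % 4) + 8*(i / 2)`[3,0]->3
L=3->g=3>>2=0, t=3&3=3
[0]->row 0+0=0  col 3·2+0=6
row: 3 vs 0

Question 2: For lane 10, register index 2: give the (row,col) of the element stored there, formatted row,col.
10,4

L=10->gid=10>>2=2, tid=10&3=2
[2]->row 2+8=10  col 2·2+0=4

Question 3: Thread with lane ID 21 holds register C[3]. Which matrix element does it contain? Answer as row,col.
13,3

lane 21: gr=5 (21/4), th=1 (21%4)
i=3: r=5+8=13, c=1*2+1=3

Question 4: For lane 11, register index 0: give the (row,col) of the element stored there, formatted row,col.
2,6

L=11->gid=11>>2=2, tid=11&3=3
[0]->row 2+0=2  col 3·2+0=6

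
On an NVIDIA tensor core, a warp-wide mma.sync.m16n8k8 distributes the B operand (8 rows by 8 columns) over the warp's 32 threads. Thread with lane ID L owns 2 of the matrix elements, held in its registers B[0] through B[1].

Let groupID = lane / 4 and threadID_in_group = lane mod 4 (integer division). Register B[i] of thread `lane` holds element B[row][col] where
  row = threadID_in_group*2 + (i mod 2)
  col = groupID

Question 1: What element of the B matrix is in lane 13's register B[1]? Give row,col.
13: G=3,T=1
[1] (1*2+1,3) = (3,3)

3,3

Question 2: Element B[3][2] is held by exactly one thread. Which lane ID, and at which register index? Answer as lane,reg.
9,1

c=2->g=2  r=3->t=1,b0=1
L=2*4+1=9  i=1=1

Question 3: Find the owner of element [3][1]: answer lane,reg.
5,1

c=1→G=1  r=3→T=1,p=1
L=1*4+1=5  i=1=1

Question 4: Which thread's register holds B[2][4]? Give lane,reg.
17,0

c:4=>grp=4  r:2=>tig=1,lo=0
L=4*4+1=17  i=0=0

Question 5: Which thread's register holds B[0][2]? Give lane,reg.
c=2⇒gr=2  r=0⇒th=0,odd=0
L=2*4+0=8  i=0=0

8,0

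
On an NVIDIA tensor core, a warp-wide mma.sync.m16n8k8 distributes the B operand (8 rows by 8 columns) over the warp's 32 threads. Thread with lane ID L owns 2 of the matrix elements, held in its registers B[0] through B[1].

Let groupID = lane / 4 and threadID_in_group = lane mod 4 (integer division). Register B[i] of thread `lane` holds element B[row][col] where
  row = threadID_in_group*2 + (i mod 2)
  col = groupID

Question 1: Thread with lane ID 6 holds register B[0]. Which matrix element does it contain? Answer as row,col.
6: g=1,t=2
[0] (2*2+0,1) = (4,1)

4,1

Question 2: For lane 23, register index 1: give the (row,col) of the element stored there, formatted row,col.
7,5

lane 23⇒23/4=5, 23 mod 4=3
i=1  r:2·3+1⇒7  c:5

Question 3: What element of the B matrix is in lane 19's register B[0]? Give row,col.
L=19⇒gr=19>>2=4, th=19&3=3
[0]⇒row 3·2+0=6  col gr=4

6,4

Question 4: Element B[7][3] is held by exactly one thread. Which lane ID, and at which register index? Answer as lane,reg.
15,1

c: 3->gid=3  r: 7->tid=3,i&1=1
L=3*4+3=15  i=1=1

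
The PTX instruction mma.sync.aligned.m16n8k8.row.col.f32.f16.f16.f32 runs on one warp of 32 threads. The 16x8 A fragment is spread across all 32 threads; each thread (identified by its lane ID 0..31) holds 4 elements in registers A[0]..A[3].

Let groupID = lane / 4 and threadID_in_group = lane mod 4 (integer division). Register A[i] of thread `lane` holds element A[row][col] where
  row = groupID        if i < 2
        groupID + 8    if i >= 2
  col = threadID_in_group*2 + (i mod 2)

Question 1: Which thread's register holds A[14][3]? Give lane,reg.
r: 14->gid=6,r8=1  c: 3->tid=1,i&1=1
L=6*4+1=25  i=1*2+1=3

25,3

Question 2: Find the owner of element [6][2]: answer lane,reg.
r:6=>grp=6,rB=0  c:2=>tig=1,lo=0
L=6*4+1=25  i=0*2+0=0

25,0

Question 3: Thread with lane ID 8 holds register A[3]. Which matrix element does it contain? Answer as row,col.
lane 8=>8/4=2, 8 mod 4=0
i=3  r:2+8=>10  c:2·0+1=>1

10,1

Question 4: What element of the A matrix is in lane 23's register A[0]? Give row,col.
5,6

lane 23: grp=5 (23/4), tig=3 (23%4)
i=0: r=5+0=5, c=3*2+0=6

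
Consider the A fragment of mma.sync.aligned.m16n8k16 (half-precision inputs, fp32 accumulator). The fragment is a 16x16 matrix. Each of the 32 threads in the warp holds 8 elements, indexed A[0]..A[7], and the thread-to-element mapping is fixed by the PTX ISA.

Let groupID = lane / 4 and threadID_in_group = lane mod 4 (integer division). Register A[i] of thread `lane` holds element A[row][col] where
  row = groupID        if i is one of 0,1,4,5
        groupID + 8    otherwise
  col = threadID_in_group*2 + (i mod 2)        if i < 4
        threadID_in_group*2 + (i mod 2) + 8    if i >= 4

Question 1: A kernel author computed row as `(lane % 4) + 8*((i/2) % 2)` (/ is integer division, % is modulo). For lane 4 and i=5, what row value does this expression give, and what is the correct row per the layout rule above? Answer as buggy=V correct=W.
buggy=0 correct=1

`(lane % 4) + 8*((i/2) % 2)`[4,5]->0
4: gid=1,tid=0
[5] (1+0,0*2+1+8) = (1,9)
row: 0 vs 1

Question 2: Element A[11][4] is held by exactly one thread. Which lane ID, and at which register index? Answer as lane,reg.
14,2

r:11=>grp=3,rB=1  c:4=>cB=0,tig=2,lo=0
L=3*4+2=14  i=0*4+1*2+0=2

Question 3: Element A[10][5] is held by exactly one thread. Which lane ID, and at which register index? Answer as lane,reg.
10,3

r: 10->gid=2,r8=1  c: 5->c8=0,tid=2,i&1=1
L=2*4+2=10  i=0*4+1*2+1=3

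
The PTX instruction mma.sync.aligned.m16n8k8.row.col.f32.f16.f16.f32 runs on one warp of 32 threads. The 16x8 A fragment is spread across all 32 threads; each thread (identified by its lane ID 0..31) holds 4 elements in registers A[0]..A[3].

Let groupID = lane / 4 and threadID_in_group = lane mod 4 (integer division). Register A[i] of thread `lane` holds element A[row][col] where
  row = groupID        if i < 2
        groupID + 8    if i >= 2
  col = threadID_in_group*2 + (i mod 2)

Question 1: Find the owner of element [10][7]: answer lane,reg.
r: 10->gid=2,r8=1  c: 7->tid=3,i&1=1
L=2*4+3=11  i=1*2+1=3

11,3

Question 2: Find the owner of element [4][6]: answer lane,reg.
r=4->g=4,rb=0  c=6->t=3,b0=0
L=4*4+3=19  i=0*2+0=0

19,0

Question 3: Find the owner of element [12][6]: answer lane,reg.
19,2

r=12->g=4,rb=1  c=6->t=3,b0=0
L=4*4+3=19  i=1*2+0=2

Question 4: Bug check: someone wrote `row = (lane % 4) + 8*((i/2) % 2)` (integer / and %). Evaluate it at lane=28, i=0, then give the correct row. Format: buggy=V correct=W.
buggy=0 correct=7

`(lane % 4) + 8*((i/2) % 2)`[28,0]→0
lane 28: G=7 (28/4), T=0 (28%4)
i=0: r=7+0=7, c=0*2+0=0
row: 0 vs 7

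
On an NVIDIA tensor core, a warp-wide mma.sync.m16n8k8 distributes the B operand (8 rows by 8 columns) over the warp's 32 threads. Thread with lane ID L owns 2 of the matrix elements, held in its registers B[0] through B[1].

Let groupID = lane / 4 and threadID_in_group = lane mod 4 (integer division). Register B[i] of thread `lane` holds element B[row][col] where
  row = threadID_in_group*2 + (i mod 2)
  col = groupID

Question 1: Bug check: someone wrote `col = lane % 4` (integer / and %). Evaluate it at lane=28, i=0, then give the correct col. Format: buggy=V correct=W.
`lane % 4`[28,0]->0
28: g=7,t=0
[0] (0*2+0,7) = (0,7)
col: 0 vs 7

buggy=0 correct=7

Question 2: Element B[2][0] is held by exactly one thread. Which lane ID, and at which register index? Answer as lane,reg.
1,0

c=0⇒gr=0  r=2⇒th=1,odd=0
L=0*4+1=1  i=0=0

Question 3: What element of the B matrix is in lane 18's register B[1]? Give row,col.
L=18⇒gr=18>>2=4, th=18&3=2
[1]⇒row 2·2+1=5  col gr=4

5,4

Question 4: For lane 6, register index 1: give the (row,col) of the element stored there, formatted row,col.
5,1

L=6->gid=6>>2=1, tid=6&3=2
[1]->row 2·2+1=5  col gid=1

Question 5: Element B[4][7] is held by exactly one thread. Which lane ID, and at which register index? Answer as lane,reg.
30,0

c:7=>grp=7  r:4=>tig=2,lo=0
L=7*4+2=30  i=0=0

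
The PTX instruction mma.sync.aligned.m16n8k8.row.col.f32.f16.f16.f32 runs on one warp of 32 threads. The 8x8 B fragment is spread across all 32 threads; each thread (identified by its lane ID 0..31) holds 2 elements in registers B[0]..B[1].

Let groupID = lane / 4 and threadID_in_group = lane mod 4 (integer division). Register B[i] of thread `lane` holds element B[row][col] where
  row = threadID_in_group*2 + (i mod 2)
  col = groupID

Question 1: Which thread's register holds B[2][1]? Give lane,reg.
c: 1->gid=1  r: 2->tid=1,i&1=0
L=1*4+1=5  i=0=0

5,0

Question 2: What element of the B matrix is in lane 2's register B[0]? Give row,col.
4,0

L=2->gid=2>>2=0, tid=2&3=2
[0]->row 2·2+0=4  col gid=0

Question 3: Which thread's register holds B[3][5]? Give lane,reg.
21,1

c=5⇒gr=5  r=3⇒th=1,odd=1
L=5*4+1=21  i=1=1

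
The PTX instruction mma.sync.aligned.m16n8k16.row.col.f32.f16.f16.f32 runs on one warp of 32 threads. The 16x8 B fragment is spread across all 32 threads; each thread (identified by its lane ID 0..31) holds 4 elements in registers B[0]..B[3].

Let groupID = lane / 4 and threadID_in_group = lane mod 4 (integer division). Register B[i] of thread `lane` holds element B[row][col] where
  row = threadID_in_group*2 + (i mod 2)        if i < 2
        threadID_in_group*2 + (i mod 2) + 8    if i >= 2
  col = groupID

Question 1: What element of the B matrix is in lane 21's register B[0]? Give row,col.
21: gid=5,tid=1
[0] (1*2+0+0,5) = (2,5)

2,5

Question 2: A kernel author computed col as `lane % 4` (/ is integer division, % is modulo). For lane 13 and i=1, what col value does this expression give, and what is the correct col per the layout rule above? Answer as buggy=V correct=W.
`lane % 4`[13,1]=>1
L=13=>grp=13>>2=3, tig=13&3=1
[1]=>row 1·2+1+0=3  col grp=3
col: 1 vs 3

buggy=1 correct=3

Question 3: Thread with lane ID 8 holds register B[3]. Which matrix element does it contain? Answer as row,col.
lane 8: G=2 (8/4), T=0 (8%4)
i=3: r=0*2+1+8=9, c=G=2

9,2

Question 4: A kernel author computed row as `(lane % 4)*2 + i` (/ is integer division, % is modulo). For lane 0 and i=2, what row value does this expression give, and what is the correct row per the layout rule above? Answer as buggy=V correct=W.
buggy=2 correct=8

`(lane % 4)*2 + i`[0,2]⇒2
L=0⇒gr=0>>2=0, th=0&3=0
[2]⇒row 0·2+0+8=8  col gr=0
row: 2 vs 8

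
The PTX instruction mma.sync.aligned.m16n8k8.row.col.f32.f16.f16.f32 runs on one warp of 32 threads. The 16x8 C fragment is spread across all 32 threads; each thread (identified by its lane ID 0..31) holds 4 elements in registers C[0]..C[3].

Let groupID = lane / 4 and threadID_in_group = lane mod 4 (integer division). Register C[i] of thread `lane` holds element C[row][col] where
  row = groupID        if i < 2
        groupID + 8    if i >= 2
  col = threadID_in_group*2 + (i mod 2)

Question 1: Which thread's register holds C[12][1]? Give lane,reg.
r: 12->gid=4,r8=1  c: 1->tid=0,i&1=1
L=4*4+0=16  i=1*2+1=3

16,3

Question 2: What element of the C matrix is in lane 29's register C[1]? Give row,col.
29: gr=7,th=1
[1] (7+0,1*2+1) = (7,3)

7,3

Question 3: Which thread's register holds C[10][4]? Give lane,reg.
10,2

r=10->g=2,rb=1  c=4->t=2,b0=0
L=2*4+2=10  i=1*2+0=2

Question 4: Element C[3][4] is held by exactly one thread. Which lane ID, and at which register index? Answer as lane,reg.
r: 3->gid=3,r8=0  c: 4->tid=2,i&1=0
L=3*4+2=14  i=0*2+0=0

14,0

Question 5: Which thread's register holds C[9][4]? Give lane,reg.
r=9→G=1,rhi=1  c=4→T=2,p=0
L=1*4+2=6  i=1*2+0=2

6,2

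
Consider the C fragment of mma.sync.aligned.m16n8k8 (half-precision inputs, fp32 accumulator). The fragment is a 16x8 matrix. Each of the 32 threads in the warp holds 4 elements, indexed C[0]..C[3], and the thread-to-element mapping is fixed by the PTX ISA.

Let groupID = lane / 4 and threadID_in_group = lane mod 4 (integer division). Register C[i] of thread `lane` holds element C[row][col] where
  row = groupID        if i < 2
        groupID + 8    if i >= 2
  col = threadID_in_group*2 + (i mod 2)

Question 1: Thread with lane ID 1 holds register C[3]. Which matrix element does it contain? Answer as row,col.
lane 1: g=0 (1/4), t=1 (1%4)
i=3: r=0+8=8, c=1*2+1=3

8,3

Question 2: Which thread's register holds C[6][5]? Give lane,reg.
r=6⇒gr=6,Rb=0  c=5⇒th=2,odd=1
L=6*4+2=26  i=0*2+1=1

26,1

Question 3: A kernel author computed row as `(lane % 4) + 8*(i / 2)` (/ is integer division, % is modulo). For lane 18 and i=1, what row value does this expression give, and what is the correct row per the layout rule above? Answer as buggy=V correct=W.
`(lane % 4) + 8*(i / 2)`[18,1]->2
L=18->g=18>>2=4, t=18&3=2
[1]->row 4+0=4  col 2·2+1=5
row: 2 vs 4

buggy=2 correct=4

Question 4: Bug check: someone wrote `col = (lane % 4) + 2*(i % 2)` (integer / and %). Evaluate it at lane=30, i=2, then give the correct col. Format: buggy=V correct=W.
buggy=2 correct=4

`(lane % 4) + 2*(i % 2)`[30,2]=>2
lane 30: grp=7 (30/4), tig=2 (30%4)
i=2: r=7+8=15, c=2*2+0=4
col: 2 vs 4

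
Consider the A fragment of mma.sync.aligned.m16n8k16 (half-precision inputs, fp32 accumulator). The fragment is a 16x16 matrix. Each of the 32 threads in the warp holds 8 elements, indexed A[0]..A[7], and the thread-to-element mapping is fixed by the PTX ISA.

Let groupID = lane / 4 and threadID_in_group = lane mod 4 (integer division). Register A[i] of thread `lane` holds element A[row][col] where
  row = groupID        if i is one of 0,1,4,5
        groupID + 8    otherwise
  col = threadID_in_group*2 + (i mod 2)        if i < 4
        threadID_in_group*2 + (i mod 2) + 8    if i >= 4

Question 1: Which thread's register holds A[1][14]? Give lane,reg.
7,4

r=1->g=1,rb=0  c=14->cb=1,t=3,b0=0
L=1*4+3=7  i=1*4+0*2+0=4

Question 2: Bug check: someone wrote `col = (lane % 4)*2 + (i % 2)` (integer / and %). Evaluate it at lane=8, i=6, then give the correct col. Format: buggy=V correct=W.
buggy=0 correct=8

`(lane % 4)*2 + (i % 2)`[8,6]->0
lane 8: g=2 (8/4), t=0 (8%4)
i=6: r=2+8=10, c=0*2+0+8=8
col: 0 vs 8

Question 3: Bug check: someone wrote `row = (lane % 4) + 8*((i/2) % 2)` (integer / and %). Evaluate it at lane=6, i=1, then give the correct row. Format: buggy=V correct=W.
`(lane % 4) + 8*((i/2) % 2)`[6,1]->2
L=6->gid=6>>2=1, tid=6&3=2
[1]->row 1+0=1  col 2·2+1+0=5
row: 2 vs 1

buggy=2 correct=1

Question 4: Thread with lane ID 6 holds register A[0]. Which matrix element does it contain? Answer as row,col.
6: G=1,T=2
[0] (1+0,2*2+0+0) = (1,4)

1,4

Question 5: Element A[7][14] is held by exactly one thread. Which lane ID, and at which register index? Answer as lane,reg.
31,4

r: 7->gid=7,r8=0  c: 14->c8=1,tid=3,i&1=0
L=7*4+3=31  i=1*4+0*2+0=4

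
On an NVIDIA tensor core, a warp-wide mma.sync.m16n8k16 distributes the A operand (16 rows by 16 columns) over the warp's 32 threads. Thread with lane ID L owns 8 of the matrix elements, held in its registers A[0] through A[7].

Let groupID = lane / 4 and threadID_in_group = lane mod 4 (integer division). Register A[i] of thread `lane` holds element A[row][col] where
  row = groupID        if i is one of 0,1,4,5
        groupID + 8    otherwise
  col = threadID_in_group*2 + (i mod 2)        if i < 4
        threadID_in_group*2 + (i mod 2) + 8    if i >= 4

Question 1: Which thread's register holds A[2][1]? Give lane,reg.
8,1

r:2=>grp=2,rB=0  c:1=>cB=0,tig=0,lo=1
L=2*4+0=8  i=0*4+0*2+1=1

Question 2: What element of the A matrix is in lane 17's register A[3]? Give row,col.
12,3

lane 17: grp=4 (17/4), tig=1 (17%4)
i=3: r=4+8=12, c=1*2+1+0=3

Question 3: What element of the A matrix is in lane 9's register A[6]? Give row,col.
10,10

lane 9: gid=2 (9/4), tid=1 (9%4)
i=6: r=2+8=10, c=1*2+0+8=10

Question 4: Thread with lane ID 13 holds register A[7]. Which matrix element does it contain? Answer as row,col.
11,11

lane 13: gr=3 (13/4), th=1 (13%4)
i=7: r=3+8=11, c=1*2+1+8=11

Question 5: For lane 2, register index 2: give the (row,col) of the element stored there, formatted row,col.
2: g=0,t=2
[2] (0+8,2*2+0+0) = (8,4)

8,4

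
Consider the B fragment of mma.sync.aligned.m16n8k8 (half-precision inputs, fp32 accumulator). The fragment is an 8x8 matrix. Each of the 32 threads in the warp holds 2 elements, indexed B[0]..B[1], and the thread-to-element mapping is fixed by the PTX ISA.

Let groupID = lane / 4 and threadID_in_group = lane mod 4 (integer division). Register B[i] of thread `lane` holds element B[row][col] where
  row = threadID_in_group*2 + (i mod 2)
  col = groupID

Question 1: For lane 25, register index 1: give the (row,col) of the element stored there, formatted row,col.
L=25->gid=25>>2=6, tid=25&3=1
[1]->row 1·2+1=3  col gid=6

3,6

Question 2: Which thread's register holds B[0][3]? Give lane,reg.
12,0

c:3=>grp=3  r:0=>tig=0,lo=0
L=3*4+0=12  i=0=0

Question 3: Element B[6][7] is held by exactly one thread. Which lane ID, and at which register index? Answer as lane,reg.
c=7->g=7  r=6->t=3,b0=0
L=7*4+3=31  i=0=0

31,0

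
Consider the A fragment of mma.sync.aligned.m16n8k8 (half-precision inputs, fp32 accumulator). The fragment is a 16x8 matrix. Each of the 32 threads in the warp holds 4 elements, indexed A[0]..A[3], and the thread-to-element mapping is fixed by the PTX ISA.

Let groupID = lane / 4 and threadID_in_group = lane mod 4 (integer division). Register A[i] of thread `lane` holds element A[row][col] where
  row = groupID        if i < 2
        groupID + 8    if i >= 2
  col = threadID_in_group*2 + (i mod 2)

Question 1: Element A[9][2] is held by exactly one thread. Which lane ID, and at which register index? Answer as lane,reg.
r=9⇒gr=1,Rb=1  c=2⇒th=1,odd=0
L=1*4+1=5  i=1*2+0=2

5,2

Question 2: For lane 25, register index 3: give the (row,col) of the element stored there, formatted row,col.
14,3

lane 25->25/4=6, 25 mod 4=1
i=3  r:6+8->14  c:2·1+1->3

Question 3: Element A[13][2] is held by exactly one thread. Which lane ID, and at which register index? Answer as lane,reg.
21,2

r: 13->gid=5,r8=1  c: 2->tid=1,i&1=0
L=5*4+1=21  i=1*2+0=2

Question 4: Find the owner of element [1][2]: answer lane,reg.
r=1⇒gr=1,Rb=0  c=2⇒th=1,odd=0
L=1*4+1=5  i=0*2+0=0

5,0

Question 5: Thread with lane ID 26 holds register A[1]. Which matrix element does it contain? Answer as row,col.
6,5

lane 26→26/4=6, 26 mod 4=2
i=1  r:6+0→6  c:2·2+1→5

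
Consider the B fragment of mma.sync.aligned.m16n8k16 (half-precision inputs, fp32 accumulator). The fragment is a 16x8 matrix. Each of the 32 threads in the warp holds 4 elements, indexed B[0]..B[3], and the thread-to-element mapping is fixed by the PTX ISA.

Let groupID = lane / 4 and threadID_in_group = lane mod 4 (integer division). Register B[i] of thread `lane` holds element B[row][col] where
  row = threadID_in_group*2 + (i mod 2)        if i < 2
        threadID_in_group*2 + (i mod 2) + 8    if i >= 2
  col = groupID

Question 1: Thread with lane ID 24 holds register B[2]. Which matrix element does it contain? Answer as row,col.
8,6

L=24⇒gr=24>>2=6, th=24&3=0
[2]⇒row 0·2+0+8=8  col gr=6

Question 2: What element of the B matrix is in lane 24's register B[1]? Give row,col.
L=24=>grp=24>>2=6, tig=24&3=0
[1]=>row 0·2+1+0=1  col grp=6

1,6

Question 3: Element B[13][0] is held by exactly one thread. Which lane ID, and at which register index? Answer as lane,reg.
c=0->g=0  r=13->rb=1,t=2,b0=1
L=0*4+2=2  i=1*2+1=3

2,3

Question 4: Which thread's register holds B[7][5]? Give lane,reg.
c:5=>grp=5  r:7=>rB=0,tig=3,lo=1
L=5*4+3=23  i=0*2+1=1

23,1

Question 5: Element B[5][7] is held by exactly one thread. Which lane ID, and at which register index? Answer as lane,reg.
c:7=>grp=7  r:5=>rB=0,tig=2,lo=1
L=7*4+2=30  i=0*2+1=1

30,1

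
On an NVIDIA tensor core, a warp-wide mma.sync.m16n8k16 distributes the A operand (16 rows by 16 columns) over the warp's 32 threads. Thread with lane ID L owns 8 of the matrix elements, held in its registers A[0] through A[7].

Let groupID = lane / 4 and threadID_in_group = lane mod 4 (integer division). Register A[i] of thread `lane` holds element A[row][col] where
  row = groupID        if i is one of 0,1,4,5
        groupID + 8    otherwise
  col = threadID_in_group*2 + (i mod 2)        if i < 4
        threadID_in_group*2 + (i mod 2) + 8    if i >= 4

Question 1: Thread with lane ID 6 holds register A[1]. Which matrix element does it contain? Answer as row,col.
lane 6->6/4=1, 6 mod 4=2
i=1  r:1+0->1  c:2·2+1+0->5

1,5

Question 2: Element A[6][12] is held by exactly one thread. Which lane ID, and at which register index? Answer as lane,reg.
26,4

r:6=>grp=6,rB=0  c:12=>cB=1,tig=2,lo=0
L=6*4+2=26  i=1*4+0*2+0=4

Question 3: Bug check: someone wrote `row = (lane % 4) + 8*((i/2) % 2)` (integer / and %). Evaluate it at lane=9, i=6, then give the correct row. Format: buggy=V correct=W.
buggy=9 correct=10

`(lane % 4) + 8*((i/2) % 2)`[9,6]=>9
L=9=>grp=9>>2=2, tig=9&3=1
[6]=>row 2+8=10  col 1·2+0+8=10
row: 9 vs 10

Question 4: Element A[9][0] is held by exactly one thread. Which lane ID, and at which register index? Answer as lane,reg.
r=9->g=1,rb=1  c=0->cb=0,t=0,b0=0
L=1*4+0=4  i=0*4+1*2+0=2

4,2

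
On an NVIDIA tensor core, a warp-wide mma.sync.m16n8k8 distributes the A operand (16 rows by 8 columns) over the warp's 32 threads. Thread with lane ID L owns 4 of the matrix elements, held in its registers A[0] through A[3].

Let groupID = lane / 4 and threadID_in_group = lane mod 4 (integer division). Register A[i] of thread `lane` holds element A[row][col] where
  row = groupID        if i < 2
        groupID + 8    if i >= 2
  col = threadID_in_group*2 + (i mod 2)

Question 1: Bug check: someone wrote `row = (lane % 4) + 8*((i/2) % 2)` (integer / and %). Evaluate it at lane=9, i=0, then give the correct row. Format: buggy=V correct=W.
`(lane % 4) + 8*((i/2) % 2)`[9,0]→1
L=9→G=9>>2=2, T=9&3=1
[0]→row 2+0=2  col 1·2+0=2
row: 1 vs 2

buggy=1 correct=2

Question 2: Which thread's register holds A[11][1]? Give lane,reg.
r: 11->gid=3,r8=1  c: 1->tid=0,i&1=1
L=3*4+0=12  i=1*2+1=3

12,3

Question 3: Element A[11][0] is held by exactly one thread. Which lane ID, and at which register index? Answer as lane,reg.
r: 11->gid=3,r8=1  c: 0->tid=0,i&1=0
L=3*4+0=12  i=1*2+0=2

12,2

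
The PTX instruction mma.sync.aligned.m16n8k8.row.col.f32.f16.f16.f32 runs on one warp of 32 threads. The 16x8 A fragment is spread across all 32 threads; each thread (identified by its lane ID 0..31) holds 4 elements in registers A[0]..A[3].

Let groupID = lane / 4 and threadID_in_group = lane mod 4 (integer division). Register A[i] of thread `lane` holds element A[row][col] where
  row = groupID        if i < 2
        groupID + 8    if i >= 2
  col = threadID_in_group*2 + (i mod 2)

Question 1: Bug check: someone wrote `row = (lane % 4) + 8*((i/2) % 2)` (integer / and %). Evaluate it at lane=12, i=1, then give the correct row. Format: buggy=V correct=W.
`(lane % 4) + 8*((i/2) % 2)`[12,1]->0
12: gid=3,tid=0
[1] (3+0,0*2+1) = (3,1)
row: 0 vs 3

buggy=0 correct=3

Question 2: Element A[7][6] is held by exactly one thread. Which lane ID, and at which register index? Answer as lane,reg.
31,0

r=7->g=7,rb=0  c=6->t=3,b0=0
L=7*4+3=31  i=0*2+0=0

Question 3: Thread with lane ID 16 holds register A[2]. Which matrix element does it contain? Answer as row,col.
lane 16: G=4 (16/4), T=0 (16%4)
i=2: r=4+8=12, c=0*2+0=0

12,0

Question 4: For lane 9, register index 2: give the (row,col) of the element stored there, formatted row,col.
L=9->g=9>>2=2, t=9&3=1
[2]->row 2+8=10  col 1·2+0=2

10,2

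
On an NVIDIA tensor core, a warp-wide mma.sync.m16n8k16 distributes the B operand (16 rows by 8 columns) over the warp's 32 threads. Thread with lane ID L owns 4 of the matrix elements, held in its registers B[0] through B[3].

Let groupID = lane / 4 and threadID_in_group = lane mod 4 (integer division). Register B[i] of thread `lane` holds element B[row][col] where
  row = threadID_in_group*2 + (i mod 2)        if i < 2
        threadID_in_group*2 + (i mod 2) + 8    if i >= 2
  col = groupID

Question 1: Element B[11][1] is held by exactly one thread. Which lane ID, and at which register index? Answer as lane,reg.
5,3

c=1→G=1  r=11→rhi=1,T=1,p=1
L=1*4+1=5  i=1*2+1=3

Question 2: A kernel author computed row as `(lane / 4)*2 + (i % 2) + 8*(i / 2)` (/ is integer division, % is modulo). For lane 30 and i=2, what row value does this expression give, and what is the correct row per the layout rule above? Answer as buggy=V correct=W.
buggy=22 correct=12

`(lane / 4)*2 + (i % 2) + 8*(i / 2)`[30,2]->22
L=30->gid=30>>2=7, tid=30&3=2
[2]->row 2·2+0+8=12  col gid=7
row: 22 vs 12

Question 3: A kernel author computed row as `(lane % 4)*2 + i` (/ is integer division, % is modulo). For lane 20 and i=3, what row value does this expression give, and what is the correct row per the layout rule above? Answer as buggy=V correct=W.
`(lane % 4)*2 + i`[20,3]⇒3
lane 20: gr=5 (20/4), th=0 (20%4)
i=3: r=0*2+1+8=9, c=gr=5
row: 3 vs 9

buggy=3 correct=9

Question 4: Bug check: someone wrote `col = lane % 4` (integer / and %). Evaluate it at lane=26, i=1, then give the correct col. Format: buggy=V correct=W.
`lane % 4`[26,1]⇒2
26: gr=6,th=2
[1] (2*2+1+0,6) = (5,6)
col: 2 vs 6

buggy=2 correct=6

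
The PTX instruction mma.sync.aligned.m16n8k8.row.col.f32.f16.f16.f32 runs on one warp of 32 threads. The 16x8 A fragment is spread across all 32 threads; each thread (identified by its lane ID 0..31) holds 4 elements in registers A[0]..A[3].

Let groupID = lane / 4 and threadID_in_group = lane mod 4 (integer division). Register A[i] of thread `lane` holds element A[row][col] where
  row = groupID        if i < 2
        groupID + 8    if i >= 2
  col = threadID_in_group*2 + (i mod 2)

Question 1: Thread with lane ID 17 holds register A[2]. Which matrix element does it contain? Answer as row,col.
12,2

lane 17: grp=4 (17/4), tig=1 (17%4)
i=2: r=4+8=12, c=1*2+0=2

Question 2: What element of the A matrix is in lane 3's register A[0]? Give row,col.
L=3=>grp=3>>2=0, tig=3&3=3
[0]=>row 0+0=0  col 3·2+0=6

0,6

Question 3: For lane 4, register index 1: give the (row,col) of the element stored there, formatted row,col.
4: g=1,t=0
[1] (1+0,0*2+1) = (1,1)

1,1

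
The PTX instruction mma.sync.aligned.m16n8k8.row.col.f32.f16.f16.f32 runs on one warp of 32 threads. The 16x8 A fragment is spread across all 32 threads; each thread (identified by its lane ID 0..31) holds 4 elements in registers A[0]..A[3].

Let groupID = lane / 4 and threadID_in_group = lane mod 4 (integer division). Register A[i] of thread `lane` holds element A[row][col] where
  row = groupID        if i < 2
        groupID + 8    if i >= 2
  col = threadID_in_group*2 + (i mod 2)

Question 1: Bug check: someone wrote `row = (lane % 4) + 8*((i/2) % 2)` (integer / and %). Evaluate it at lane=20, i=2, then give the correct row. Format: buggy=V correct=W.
buggy=8 correct=13

`(lane % 4) + 8*((i/2) % 2)`[20,2]=>8
lane 20: grp=5 (20/4), tig=0 (20%4)
i=2: r=5+8=13, c=0*2+0=0
row: 8 vs 13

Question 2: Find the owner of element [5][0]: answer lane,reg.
20,0

r: 5->gid=5,r8=0  c: 0->tid=0,i&1=0
L=5*4+0=20  i=0*2+0=0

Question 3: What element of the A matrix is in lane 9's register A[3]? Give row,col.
9: gr=2,th=1
[3] (2+8,1*2+1) = (10,3)

10,3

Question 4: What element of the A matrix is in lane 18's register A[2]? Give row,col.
12,4

lane 18→18/4=4, 18 mod 4=2
i=2  r:4+8→12  c:2·2+0→4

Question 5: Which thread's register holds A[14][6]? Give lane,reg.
r:14=>grp=6,rB=1  c:6=>tig=3,lo=0
L=6*4+3=27  i=1*2+0=2

27,2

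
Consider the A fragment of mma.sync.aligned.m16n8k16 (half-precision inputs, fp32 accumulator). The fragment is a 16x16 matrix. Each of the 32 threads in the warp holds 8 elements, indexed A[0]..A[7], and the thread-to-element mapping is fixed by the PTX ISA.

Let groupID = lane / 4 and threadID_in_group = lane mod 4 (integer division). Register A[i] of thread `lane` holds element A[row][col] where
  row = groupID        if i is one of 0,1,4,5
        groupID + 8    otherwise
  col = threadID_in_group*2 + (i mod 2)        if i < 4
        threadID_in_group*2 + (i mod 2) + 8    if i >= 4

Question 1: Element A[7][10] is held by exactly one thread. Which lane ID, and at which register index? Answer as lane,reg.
r=7->g=7,rb=0  c=10->cb=1,t=1,b0=0
L=7*4+1=29  i=1*4+0*2+0=4

29,4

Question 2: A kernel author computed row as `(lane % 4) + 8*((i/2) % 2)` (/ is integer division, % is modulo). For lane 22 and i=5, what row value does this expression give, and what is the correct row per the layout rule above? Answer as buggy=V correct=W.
buggy=2 correct=5

`(lane % 4) + 8*((i/2) % 2)`[22,5]->2
22: gid=5,tid=2
[5] (5+0,2*2+1+8) = (5,13)
row: 2 vs 5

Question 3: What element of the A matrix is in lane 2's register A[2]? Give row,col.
8,4

L=2->gid=2>>2=0, tid=2&3=2
[2]->row 0+8=8  col 2·2+0+0=4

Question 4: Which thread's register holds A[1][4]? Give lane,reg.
r=1->g=1,rb=0  c=4->cb=0,t=2,b0=0
L=1*4+2=6  i=0*4+0*2+0=0

6,0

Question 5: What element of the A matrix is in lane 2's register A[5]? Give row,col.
2: g=0,t=2
[5] (0+0,2*2+1+8) = (0,13)

0,13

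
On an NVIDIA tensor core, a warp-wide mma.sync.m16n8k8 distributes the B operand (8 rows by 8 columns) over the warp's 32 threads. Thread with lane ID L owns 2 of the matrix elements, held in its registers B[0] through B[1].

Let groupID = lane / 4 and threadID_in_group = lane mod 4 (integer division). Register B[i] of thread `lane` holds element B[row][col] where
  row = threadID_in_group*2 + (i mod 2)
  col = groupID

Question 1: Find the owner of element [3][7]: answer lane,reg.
c=7⇒gr=7  r=3⇒th=1,odd=1
L=7*4+1=29  i=1=1

29,1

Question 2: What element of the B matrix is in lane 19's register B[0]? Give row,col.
6,4

19: gid=4,tid=3
[0] (3*2+0,4) = (6,4)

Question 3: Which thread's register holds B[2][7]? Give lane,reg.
c=7⇒gr=7  r=2⇒th=1,odd=0
L=7*4+1=29  i=0=0

29,0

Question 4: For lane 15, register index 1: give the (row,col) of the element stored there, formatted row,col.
7,3

15: gid=3,tid=3
[1] (3*2+1,3) = (7,3)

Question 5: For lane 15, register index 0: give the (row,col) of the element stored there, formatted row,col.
6,3

lane 15=>15/4=3, 15 mod 4=3
i=0  r:2·3+0=>6  c:3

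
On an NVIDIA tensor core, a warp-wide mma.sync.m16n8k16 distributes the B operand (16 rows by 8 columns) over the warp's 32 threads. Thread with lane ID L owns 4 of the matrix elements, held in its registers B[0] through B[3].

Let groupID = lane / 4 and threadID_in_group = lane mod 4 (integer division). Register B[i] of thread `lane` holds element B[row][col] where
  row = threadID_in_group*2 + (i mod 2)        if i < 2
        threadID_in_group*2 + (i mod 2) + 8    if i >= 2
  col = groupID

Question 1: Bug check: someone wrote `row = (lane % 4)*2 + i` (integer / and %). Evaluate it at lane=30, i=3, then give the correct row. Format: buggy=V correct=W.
buggy=7 correct=13

`(lane % 4)*2 + i`[30,3]->7
L=30->gid=30>>2=7, tid=30&3=2
[3]->row 2·2+1+8=13  col gid=7
row: 7 vs 13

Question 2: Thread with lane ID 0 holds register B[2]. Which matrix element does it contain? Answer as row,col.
L=0=>grp=0>>2=0, tig=0&3=0
[2]=>row 0·2+0+8=8  col grp=0

8,0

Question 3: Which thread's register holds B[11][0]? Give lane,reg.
1,3

c=0->g=0  r=11->rb=1,t=1,b0=1
L=0*4+1=1  i=1*2+1=3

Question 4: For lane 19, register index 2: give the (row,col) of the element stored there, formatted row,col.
lane 19: g=4 (19/4), t=3 (19%4)
i=2: r=3*2+0+8=14, c=g=4

14,4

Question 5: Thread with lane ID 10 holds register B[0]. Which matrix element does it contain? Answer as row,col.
lane 10->10/4=2, 10 mod 4=2
i=0  r:2·2+0+0->4  c:2

4,2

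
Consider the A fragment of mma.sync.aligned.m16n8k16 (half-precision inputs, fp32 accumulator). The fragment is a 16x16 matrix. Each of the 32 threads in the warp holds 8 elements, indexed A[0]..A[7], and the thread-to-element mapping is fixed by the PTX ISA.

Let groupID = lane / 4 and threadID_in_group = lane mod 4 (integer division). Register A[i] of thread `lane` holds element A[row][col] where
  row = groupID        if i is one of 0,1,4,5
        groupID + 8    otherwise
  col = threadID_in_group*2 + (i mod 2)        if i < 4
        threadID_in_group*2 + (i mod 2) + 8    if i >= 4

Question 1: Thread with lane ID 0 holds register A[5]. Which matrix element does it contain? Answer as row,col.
0,9

L=0=>grp=0>>2=0, tig=0&3=0
[5]=>row 0+0=0  col 0·2+1+8=9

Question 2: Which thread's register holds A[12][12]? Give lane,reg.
r:12=>grp=4,rB=1  c:12=>cB=1,tig=2,lo=0
L=4*4+2=18  i=1*4+1*2+0=6

18,6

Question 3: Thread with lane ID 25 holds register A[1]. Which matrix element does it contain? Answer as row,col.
25: g=6,t=1
[1] (6+0,1*2+1+0) = (6,3)

6,3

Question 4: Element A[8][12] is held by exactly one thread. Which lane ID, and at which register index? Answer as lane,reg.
2,6

r=8→G=0,rhi=1  c=12→chi=1,T=2,p=0
L=0*4+2=2  i=1*4+1*2+0=6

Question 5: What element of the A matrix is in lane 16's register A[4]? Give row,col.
L=16⇒gr=16>>2=4, th=16&3=0
[4]⇒row 4+0=4  col 0·2+0+8=8

4,8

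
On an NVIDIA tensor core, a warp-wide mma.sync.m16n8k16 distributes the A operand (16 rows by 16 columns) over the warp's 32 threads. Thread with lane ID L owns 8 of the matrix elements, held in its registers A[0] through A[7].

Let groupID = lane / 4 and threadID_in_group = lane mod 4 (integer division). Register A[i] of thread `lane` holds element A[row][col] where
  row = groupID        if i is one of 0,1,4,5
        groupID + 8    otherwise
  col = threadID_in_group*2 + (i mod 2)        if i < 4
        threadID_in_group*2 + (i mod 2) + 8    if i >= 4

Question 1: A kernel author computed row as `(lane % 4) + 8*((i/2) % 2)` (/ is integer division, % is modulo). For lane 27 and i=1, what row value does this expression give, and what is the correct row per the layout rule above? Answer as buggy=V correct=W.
buggy=3 correct=6

`(lane % 4) + 8*((i/2) % 2)`[27,1]=>3
lane 27=>27/4=6, 27 mod 4=3
i=1  r:6+0=>6  c:2·3+1+0=>7
row: 3 vs 6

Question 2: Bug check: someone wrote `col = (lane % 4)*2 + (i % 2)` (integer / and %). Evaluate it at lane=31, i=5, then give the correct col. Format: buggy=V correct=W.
`(lane % 4)*2 + (i % 2)`[31,5]->7
L=31->gid=31>>2=7, tid=31&3=3
[5]->row 7+0=7  col 3·2+1+8=15
col: 7 vs 15

buggy=7 correct=15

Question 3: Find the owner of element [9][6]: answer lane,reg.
r=9⇒gr=1,Rb=1  c=6⇒Cb=0,th=3,odd=0
L=1*4+3=7  i=0*4+1*2+0=2

7,2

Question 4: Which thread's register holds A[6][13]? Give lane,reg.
r=6->g=6,rb=0  c=13->cb=1,t=2,b0=1
L=6*4+2=26  i=1*4+0*2+1=5

26,5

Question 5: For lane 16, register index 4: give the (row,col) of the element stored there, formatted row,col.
4,8

lane 16: G=4 (16/4), T=0 (16%4)
i=4: r=4+0=4, c=0*2+0+8=8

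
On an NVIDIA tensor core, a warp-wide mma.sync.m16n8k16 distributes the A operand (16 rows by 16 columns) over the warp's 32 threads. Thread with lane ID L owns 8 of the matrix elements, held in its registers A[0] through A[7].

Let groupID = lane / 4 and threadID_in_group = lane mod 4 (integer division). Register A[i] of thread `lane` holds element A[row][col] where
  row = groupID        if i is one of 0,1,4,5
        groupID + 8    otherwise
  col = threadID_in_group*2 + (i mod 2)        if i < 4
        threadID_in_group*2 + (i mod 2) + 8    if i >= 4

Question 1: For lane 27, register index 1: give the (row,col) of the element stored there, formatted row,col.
27: g=6,t=3
[1] (6+0,3*2+1+0) = (6,7)

6,7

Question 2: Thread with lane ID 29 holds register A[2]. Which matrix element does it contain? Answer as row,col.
L=29=>grp=29>>2=7, tig=29&3=1
[2]=>row 7+8=15  col 1·2+0+0=2

15,2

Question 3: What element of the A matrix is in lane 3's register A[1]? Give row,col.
0,7

lane 3: G=0 (3/4), T=3 (3%4)
i=1: r=0+0=0, c=3*2+1+0=7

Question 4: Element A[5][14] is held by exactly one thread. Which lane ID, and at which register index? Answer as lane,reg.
23,4

r:5=>grp=5,rB=0  c:14=>cB=1,tig=3,lo=0
L=5*4+3=23  i=1*4+0*2+0=4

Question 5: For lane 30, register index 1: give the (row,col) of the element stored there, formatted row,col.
7,5

lane 30->30/4=7, 30 mod 4=2
i=1  r:7+0->7  c:2·2+1+0->5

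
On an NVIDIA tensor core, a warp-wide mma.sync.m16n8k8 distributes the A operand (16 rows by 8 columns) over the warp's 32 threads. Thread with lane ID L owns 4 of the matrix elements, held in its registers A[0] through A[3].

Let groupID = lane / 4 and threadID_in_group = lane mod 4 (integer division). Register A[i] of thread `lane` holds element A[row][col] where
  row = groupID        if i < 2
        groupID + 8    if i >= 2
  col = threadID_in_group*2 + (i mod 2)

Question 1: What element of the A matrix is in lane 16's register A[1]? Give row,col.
16: grp=4,tig=0
[1] (4+0,0*2+1) = (4,1)

4,1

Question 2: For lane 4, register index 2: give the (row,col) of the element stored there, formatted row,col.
4: gr=1,th=0
[2] (1+8,0*2+0) = (9,0)

9,0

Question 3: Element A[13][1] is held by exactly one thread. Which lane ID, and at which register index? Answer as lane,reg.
r=13->g=5,rb=1  c=1->t=0,b0=1
L=5*4+0=20  i=1*2+1=3

20,3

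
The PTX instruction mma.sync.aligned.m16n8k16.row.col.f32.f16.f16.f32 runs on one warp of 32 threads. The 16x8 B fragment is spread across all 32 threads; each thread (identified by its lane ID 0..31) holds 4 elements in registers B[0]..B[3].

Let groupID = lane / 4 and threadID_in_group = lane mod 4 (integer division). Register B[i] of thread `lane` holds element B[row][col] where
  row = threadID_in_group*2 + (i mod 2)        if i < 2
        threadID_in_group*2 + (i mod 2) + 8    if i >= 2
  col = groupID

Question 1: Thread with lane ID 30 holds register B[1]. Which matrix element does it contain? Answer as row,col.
5,7

L=30→G=30>>2=7, T=30&3=2
[1]→row 2·2+1+0=5  col G=7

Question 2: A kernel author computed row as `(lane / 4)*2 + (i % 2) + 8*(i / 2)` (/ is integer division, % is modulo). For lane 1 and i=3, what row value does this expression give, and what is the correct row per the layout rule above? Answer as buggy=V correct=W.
`(lane / 4)*2 + (i % 2) + 8*(i / 2)`[1,3]⇒9
1: gr=0,th=1
[3] (1*2+1+8,0) = (11,0)
row: 9 vs 11

buggy=9 correct=11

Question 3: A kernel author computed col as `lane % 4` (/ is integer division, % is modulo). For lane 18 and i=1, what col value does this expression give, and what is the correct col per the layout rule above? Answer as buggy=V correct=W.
`lane % 4`[18,1]->2
lane 18->18/4=4, 18 mod 4=2
i=1  r:2·2+1+0->5  c:4
col: 2 vs 4

buggy=2 correct=4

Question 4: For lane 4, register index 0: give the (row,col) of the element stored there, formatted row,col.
0,1

lane 4->4/4=1, 4 mod 4=0
i=0  r:2·0+0+0->0  c:1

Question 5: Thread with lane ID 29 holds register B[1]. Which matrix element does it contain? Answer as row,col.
3,7

29: G=7,T=1
[1] (1*2+1+0,7) = (3,7)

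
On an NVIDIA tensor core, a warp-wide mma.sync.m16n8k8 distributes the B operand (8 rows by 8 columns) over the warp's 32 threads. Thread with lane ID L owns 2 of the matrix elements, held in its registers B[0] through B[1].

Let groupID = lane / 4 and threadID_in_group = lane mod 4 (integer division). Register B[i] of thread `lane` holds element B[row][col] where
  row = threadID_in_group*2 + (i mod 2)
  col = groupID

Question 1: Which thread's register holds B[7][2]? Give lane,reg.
11,1

c=2⇒gr=2  r=7⇒th=3,odd=1
L=2*4+3=11  i=1=1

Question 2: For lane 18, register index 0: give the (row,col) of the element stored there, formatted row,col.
4,4

lane 18: gid=4 (18/4), tid=2 (18%4)
i=0: r=2*2+0=4, c=gid=4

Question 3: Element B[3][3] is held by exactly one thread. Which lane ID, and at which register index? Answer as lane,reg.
13,1

c=3→G=3  r=3→T=1,p=1
L=3*4+1=13  i=1=1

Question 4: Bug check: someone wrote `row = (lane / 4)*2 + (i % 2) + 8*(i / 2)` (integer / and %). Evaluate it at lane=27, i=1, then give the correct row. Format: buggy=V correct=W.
buggy=13 correct=7

`(lane / 4)*2 + (i % 2) + 8*(i / 2)`[27,1]→13
lane 27: G=6 (27/4), T=3 (27%4)
i=1: r=3*2+1=7, c=G=6
row: 13 vs 7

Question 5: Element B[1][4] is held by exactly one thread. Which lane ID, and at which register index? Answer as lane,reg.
16,1

c=4->g=4  r=1->t=0,b0=1
L=4*4+0=16  i=1=1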